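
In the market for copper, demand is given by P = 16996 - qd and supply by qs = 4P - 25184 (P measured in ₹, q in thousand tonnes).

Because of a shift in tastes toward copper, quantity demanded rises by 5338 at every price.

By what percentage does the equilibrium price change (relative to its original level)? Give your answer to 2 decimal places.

+12.66

Before the shock: 16996 - P = 4P - 25184 ⇒ 42180 = 5P ⇒ P = 8436, q = 8560.
The shock moves the curves to qd = 22334 - P and qs = 4P - 25184.
New equilibrium: 22334 - P = 4P - 25184 ⇒ 47518 = 5P ⇒ P = 9503.6, q = 12830.4.
%ΔP = (9503.6 − 8436) / 8436 × 100 = +12.66%.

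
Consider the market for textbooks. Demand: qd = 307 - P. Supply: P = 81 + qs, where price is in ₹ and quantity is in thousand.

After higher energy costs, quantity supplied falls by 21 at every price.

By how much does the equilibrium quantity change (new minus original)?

-10.5

Initially, 307 - P = P - 81, so 388 = 2P and P = 194, q = 113.
The shock moves the curves to qd = 307 - P and qs = P - 102.
New equilibrium: 307 - P = P - 102 ⇒ 409 = 2P ⇒ P = 204.5, q = 102.5.
Δq = 102.5 − 113 = -10.5.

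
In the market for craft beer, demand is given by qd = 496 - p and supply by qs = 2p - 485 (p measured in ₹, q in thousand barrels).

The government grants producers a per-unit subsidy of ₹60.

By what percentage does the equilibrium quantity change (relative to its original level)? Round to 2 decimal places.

+23.67

Before the shock: 496 - p = 2p - 485 ⇒ 981 = 3p ⇒ p = 327, q = 169.
Since sellers receive the price plus the subsidy, the effective supply curve becomes qs = 2p - 365.
Clearing the new market: 496 - p = 2p - 365, so p = 287 and q = 209.
%Δq = (209 − 169) / 169 × 100 = +23.67%.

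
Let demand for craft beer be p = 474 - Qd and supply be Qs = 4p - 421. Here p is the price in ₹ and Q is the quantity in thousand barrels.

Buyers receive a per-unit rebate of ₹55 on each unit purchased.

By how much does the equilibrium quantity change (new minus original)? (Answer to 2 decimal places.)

Before the shock: 474 - p = 4p - 421 ⇒ 895 = 5p ⇒ p = 179, Q = 295.
Since buyers' out-of-pocket price is the market price minus the rebate, the effective demand curve becomes Qd = 529 - p.
New equilibrium: 529 - p = 4p - 421 ⇒ 950 = 5p ⇒ p = 190, Q = 339.
ΔQ = 339 − 295 = +44.00.

+44.00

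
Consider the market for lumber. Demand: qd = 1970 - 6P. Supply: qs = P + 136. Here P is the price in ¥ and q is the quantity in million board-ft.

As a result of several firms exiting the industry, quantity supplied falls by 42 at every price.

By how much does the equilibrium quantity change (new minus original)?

Before the shock: 1970 - 6P = P + 136 ⇒ 1834 = 7P ⇒ P = 262, q = 398.
The shock moves the curves to qd = 1970 - 6P and qs = P + 94.
Clearing the new market: 1970 - 6P = P + 94, so P = 268 and q = 362.
Δq = 362 − 398 = -36.

-36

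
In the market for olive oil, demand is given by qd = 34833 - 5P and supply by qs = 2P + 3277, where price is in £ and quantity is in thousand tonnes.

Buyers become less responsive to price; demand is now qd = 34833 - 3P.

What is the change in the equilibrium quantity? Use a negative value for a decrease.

+3606.4

Original equilibrium: 34833 - 5P = 2P + 3277 gives 31556 = 7P, so P = 4508 and q = 12293.
The new curves are qd = 34833 - 3P (demand) and qs = 2P + 3277 (supply).
Clearing the new market: 34833 - 3P = 2P + 3277, so P = 6311.2 and q = 15899.4.
Δq = 15899.4 − 12293 = +3606.4.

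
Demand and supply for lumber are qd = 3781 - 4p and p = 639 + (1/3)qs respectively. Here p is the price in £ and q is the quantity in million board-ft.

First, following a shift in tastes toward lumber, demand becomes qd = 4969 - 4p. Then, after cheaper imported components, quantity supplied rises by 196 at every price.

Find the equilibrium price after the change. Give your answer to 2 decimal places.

Solve the original market: 3781 - 4p = 3p - 1917, hence p = 814 and q = 525.
The shock moves the curves to qd = 4969 - 4p and qs = 3p - 1721.
New equilibrium: 4969 - 4p = 3p - 1721 ⇒ 6690 = 7p ⇒ p = 6690/7 ≈ 955.7143, q = 8023/7 ≈ 1146.1429.

955.71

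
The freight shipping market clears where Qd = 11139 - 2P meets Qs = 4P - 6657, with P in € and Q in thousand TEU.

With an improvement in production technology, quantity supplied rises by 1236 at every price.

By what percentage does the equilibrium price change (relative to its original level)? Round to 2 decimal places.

Initially, 11139 - 2P = 4P - 6657, so 17796 = 6P and P = 2966, Q = 5207.
With the change applied: demand Qd = 11139 - 2P, supply Qs = 4P - 5421.
Clearing the new market: 11139 - 2P = 4P - 5421, so P = 2760 and Q = 5619.
%ΔP = (2760 − 2966) / 2966 × 100 = -6.95%.

-6.95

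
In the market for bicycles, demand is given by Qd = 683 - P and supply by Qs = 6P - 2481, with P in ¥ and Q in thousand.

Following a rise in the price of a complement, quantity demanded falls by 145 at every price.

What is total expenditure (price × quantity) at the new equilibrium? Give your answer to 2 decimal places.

Original equilibrium: 683 - P = 6P - 2481 gives 3164 = 7P, so P = 452 and Q = 231.
After the shift, demand is Qd = 538 - P and supply is Qs = 6P - 2481.
New equilibrium: 538 - P = 6P - 2481 ⇒ 3019 = 7P ⇒ P = 3019/7 ≈ 431.2857, Q = 747/7 ≈ 106.7143.
New expenditure = 431.2857 × 106.7143 = 46024.35.

46024.35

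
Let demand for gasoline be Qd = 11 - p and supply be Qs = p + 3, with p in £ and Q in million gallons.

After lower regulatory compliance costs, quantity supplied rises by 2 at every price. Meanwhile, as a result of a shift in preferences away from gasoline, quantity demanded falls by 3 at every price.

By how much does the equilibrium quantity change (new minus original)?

Solve the original market: 11 - p = p + 3, hence p = 4 and Q = 7.
After the shift, demand is Qd = 8 - p and supply is Qs = p + 5.
Clearing the new market: 8 - p = p + 5, so p = 1.5 and Q = 6.5.
ΔQ = 6.5 − 7 = -0.5.

-0.5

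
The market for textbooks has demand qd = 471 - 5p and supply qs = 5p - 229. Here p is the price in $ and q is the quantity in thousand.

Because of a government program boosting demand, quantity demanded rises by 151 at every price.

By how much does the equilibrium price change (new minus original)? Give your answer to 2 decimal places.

+15.10

Before the shock: 471 - 5p = 5p - 229 ⇒ 700 = 10p ⇒ p = 70, q = 121.
The shock moves the curves to qd = 622 - 5p and qs = 5p - 229.
Setting them equal: 622 - 5p = 5p - 229 → 851 = 10p, so p = 85.1 and q = 196.5.
Δp = 85.1 − 70 = +15.10.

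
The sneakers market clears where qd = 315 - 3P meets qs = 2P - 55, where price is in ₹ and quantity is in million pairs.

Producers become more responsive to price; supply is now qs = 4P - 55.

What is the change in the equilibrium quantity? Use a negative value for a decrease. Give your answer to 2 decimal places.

Solve the original market: 315 - 3P = 2P - 55, hence P = 74 and q = 93.
With the change applied: demand qd = 315 - 3P, supply qs = 4P - 55.
Equate the new curves: 315 - 3P = 4P - 55, giving 370 = 7P, P = 370/7 ≈ 52.8571, q = 1095/7 ≈ 156.4286.
Δq = 156.4286 − 93 = +63.43.

+63.43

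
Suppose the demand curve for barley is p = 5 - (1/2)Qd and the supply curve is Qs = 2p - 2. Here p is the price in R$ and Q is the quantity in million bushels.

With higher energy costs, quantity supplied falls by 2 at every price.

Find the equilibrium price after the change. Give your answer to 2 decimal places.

3.50

Before the shock: 10 - 2p = 2p - 2 ⇒ 12 = 4p ⇒ p = 3, Q = 4.
After the shift, demand is Qd = 10 - 2p and supply is Qs = 2p - 4.
Equate the new curves: 10 - 2p = 2p - 4, giving 14 = 4p, p = 3.5, Q = 3.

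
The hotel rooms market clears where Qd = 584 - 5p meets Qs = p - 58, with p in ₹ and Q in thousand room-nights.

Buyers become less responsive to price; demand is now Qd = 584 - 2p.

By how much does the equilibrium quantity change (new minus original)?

Original equilibrium: 584 - 5p = p - 58 gives 642 = 6p, so p = 107 and Q = 49.
The shock moves the curves to Qd = 584 - 2p and Qs = p - 58.
New equilibrium: 584 - 2p = p - 58 ⇒ 642 = 3p ⇒ p = 214, Q = 156.
ΔQ = 156 − 49 = +107.

+107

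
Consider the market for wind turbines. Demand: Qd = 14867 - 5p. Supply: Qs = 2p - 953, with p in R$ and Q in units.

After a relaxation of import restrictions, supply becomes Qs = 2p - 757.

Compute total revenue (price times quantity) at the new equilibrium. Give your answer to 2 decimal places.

8274024.00

Original equilibrium: 14867 - 5p = 2p - 953 gives 15820 = 7p, so p = 2260 and Q = 3567.
The shock moves the curves to Qd = 14867 - 5p and Qs = 2p - 757.
New equilibrium: 14867 - 5p = 2p - 757 ⇒ 15624 = 7p ⇒ p = 2232, Q = 3707.
New expenditure = 2232 × 3707 = 8274024.00.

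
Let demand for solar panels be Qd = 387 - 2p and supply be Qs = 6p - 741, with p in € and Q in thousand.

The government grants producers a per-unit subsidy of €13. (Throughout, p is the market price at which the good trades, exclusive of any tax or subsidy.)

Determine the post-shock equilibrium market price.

Before the shock: 387 - 2p = 6p - 741 ⇒ 1128 = 8p ⇒ p = 141, Q = 105.
Since sellers receive the price plus the subsidy, the effective supply curve becomes Qs = 6p - 663.
Clearing the new market: 387 - 2p = 6p - 663, so p = 131.25 and Q = 124.5.

131.25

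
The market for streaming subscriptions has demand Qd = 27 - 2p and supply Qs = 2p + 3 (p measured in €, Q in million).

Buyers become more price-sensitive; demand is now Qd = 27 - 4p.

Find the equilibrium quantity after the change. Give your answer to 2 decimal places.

11.00

Initially, 27 - 2p = 2p + 3, so 24 = 4p and p = 6, Q = 15.
The shock moves the curves to Qd = 27 - 4p and Qs = 2p + 3.
Equate the new curves: 27 - 4p = 2p + 3, giving 24 = 6p, p = 4, Q = 11.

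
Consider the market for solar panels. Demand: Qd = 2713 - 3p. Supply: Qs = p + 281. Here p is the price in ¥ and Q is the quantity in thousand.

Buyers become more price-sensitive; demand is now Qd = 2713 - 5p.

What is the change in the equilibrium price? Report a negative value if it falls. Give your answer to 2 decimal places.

-202.67

Before the shock: 2713 - 3p = p + 281 ⇒ 2432 = 4p ⇒ p = 608, Q = 889.
The new curves are Qd = 2713 - 5p (demand) and Qs = p + 281 (supply).
Clearing the new market: 2713 - 5p = p + 281, so p = 1216/3 ≈ 405.3333 and Q = 2059/3 ≈ 686.3333.
Δp = 405.3333 − 608 = -202.67.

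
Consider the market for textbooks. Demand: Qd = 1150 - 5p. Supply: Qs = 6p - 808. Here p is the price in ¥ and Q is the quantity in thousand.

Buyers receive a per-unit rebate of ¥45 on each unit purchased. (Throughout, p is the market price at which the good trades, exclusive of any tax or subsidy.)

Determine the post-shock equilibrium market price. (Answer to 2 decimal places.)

198.45

Original equilibrium: 1150 - 5p = 6p - 808 gives 1958 = 11p, so p = 178 and Q = 260.
Since buyers' out-of-pocket price is the market price minus the rebate, the effective demand curve becomes Qd = 1375 - 5p.
Clearing the new market: 1375 - 5p = 6p - 808, so p = 2183/11 ≈ 198.4545 and Q = 4210/11 ≈ 382.7273.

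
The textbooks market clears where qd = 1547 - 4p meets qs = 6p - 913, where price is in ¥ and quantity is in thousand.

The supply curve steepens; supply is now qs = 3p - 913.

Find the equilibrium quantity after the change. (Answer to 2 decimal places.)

141.29

Initially, 1547 - 4p = 6p - 913, so 2460 = 10p and p = 246, q = 563.
The new curves are qd = 1547 - 4p (demand) and qs = 3p - 913 (supply).
Setting them equal: 1547 - 4p = 3p - 913 → 2460 = 7p, so p = 2460/7 ≈ 351.4286 and q = 989/7 ≈ 141.2857.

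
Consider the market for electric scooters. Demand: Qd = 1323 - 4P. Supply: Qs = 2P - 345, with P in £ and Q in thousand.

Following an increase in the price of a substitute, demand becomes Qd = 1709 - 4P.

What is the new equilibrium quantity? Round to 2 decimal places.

339.67

Solve the original market: 1323 - 4P = 2P - 345, hence P = 278 and Q = 211.
The shock moves the curves to Qd = 1709 - 4P and Qs = 2P - 345.
Clearing the new market: 1709 - 4P = 2P - 345, so P = 1027/3 ≈ 342.3333 and Q = 1019/3 ≈ 339.6667.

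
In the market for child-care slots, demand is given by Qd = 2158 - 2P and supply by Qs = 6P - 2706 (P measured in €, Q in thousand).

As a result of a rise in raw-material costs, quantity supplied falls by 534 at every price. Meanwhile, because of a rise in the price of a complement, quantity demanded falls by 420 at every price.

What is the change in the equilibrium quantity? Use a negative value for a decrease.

-448.5

Initially, 2158 - 2P = 6P - 2706, so 4864 = 8P and P = 608, Q = 942.
With the change applied: demand Qd = 1738 - 2P, supply Qs = 6P - 3240.
Equate the new curves: 1738 - 2P = 6P - 3240, giving 4978 = 8P, P = 622.25, Q = 493.5.
ΔQ = 493.5 − 942 = -448.5.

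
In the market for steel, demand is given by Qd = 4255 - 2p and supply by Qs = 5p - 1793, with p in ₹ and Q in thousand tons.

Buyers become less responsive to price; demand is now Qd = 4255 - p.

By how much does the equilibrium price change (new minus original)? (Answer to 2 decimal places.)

Solve the original market: 4255 - 2p = 5p - 1793, hence p = 864 and Q = 2527.
After the shift, demand is Qd = 4255 - p and supply is Qs = 5p - 1793.
New equilibrium: 4255 - p = 5p - 1793 ⇒ 6048 = 6p ⇒ p = 1008, Q = 3247.
Δp = 1008 − 864 = +144.00.

+144.00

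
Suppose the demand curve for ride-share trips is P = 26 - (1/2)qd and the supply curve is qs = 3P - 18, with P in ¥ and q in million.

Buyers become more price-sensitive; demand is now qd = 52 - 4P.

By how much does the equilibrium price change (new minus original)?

Before the shock: 52 - 2P = 3P - 18 ⇒ 70 = 5P ⇒ P = 14, q = 24.
The new curves are qd = 52 - 4P (demand) and qs = 3P - 18 (supply).
Clearing the new market: 52 - 4P = 3P - 18, so P = 10 and q = 12.
ΔP = 10 − 14 = -4.

-4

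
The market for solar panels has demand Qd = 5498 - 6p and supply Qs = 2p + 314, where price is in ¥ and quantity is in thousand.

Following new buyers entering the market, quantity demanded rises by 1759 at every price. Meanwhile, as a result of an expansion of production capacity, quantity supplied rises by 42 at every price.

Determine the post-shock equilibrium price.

Before the shock: 5498 - 6p = 2p + 314 ⇒ 5184 = 8p ⇒ p = 648, Q = 1610.
The shock moves the curves to Qd = 7257 - 6p and Qs = 2p + 356.
Clearing the new market: 7257 - 6p = 2p + 356, so p = 862.625 and Q = 2081.25.

862.625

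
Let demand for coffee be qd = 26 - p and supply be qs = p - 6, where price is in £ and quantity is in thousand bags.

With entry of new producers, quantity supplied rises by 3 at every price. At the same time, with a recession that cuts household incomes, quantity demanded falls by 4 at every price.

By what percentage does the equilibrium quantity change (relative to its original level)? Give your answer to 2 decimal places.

Solve the original market: 26 - p = p - 6, hence p = 16 and q = 10.
After the shift, demand is qd = 22 - p and supply is qs = p - 3.
Setting them equal: 22 - p = p - 3 → 25 = 2p, so p = 12.5 and q = 9.5.
%Δq = (9.5 − 10) / 10 × 100 = -5.00%.

-5.00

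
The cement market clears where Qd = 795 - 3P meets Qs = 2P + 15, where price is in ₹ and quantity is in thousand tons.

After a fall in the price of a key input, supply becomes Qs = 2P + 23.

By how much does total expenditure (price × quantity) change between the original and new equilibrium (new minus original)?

+217.92

Initially, 795 - 3P = 2P + 15, so 780 = 5P and P = 156, Q = 327.
With the change applied: demand Qd = 795 - 3P, supply Qs = 2P + 23.
Clearing the new market: 795 - 3P = 2P + 23, so P = 154.4 and Q = 331.8.
Expenditure moves from 156×327 = 51012 to 154.4×331.8 = 51229.92; change = +217.92.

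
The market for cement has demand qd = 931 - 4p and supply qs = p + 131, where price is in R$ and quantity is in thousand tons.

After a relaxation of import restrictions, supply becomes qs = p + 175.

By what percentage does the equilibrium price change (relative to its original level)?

-5.5

Original equilibrium: 931 - 4p = p + 131 gives 800 = 5p, so p = 160 and q = 291.
The new curves are qd = 931 - 4p (demand) and qs = p + 175 (supply).
Setting them equal: 931 - 4p = p + 175 → 756 = 5p, so p = 151.2 and q = 326.2.
%Δp = (151.2 − 160) / 160 × 100 = -5.5%.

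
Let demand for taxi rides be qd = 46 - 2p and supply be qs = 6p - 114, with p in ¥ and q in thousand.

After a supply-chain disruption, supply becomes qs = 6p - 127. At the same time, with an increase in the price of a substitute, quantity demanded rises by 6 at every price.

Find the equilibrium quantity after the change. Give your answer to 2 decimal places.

Original equilibrium: 46 - 2p = 6p - 114 gives 160 = 8p, so p = 20 and q = 6.
With the change applied: demand qd = 52 - 2p, supply qs = 6p - 127.
New equilibrium: 52 - 2p = 6p - 127 ⇒ 179 = 8p ⇒ p = 22.375, q = 7.25.

7.25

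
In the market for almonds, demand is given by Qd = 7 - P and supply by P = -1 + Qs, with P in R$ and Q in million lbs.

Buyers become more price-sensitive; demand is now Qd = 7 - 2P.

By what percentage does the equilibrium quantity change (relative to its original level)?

-25

Solve the original market: 7 - P = P + 1, hence P = 3 and Q = 4.
After the shift, demand is Qd = 7 - 2P and supply is Qs = P + 1.
New equilibrium: 7 - 2P = P + 1 ⇒ 6 = 3P ⇒ P = 2, Q = 3.
%ΔQ = (3 − 4) / 4 × 100 = -25%.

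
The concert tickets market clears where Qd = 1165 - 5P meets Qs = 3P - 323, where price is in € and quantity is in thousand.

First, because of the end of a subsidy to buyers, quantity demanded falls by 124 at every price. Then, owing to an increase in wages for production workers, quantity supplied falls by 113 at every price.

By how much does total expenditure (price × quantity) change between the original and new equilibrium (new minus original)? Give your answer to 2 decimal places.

-21947.33

Original equilibrium: 1165 - 5P = 3P - 323 gives 1488 = 8P, so P = 186 and Q = 235.
The shock moves the curves to Qd = 1041 - 5P and Qs = 3P - 436.
Clearing the new market: 1041 - 5P = 3P - 436, so P = 184.625 and Q = 117.875.
Expenditure moves from 186×235 = 43710 to 184.625×117.875 = 21762.671875; change = -21947.33.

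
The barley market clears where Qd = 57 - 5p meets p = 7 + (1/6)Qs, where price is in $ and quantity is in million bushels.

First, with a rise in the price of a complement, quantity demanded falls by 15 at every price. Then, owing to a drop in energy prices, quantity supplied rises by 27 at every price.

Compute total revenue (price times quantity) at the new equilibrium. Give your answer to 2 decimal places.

83.38

Solve the original market: 57 - 5p = 6p - 42, hence p = 9 and Q = 12.
The new curves are Qd = 42 - 5p (demand) and Qs = 6p - 15 (supply).
New equilibrium: 42 - 5p = 6p - 15 ⇒ 57 = 11p ⇒ p = 57/11 ≈ 5.1818, Q = 177/11 ≈ 16.0909.
New expenditure = 5.1818 × 16.0909 = 83.38.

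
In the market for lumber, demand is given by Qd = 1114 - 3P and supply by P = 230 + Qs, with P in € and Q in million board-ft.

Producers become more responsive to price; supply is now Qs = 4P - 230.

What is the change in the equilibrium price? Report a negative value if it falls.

Solve the original market: 1114 - 3P = P - 230, hence P = 336 and Q = 106.
With the change applied: demand Qd = 1114 - 3P, supply Qs = 4P - 230.
New equilibrium: 1114 - 3P = 4P - 230 ⇒ 1344 = 7P ⇒ P = 192, Q = 538.
ΔP = 192 − 336 = -144.

-144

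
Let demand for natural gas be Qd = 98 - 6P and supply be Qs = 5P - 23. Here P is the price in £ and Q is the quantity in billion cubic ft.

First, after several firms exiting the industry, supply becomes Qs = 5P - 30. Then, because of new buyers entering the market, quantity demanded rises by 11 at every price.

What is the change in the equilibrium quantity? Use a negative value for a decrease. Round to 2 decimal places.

Before the shock: 98 - 6P = 5P - 23 ⇒ 121 = 11P ⇒ P = 11, Q = 32.
The shock moves the curves to Qd = 109 - 6P and Qs = 5P - 30.
Setting them equal: 109 - 6P = 5P - 30 → 139 = 11P, so P = 139/11 ≈ 12.6364 and Q = 365/11 ≈ 33.1818.
ΔQ = 33.1818 − 32 = +1.18.

+1.18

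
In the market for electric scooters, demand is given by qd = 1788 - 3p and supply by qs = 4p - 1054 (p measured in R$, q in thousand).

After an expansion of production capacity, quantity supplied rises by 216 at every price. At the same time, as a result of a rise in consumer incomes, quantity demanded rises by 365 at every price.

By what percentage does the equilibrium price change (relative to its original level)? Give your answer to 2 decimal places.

+5.24

Before the shock: 1788 - 3p = 4p - 1054 ⇒ 2842 = 7p ⇒ p = 406, q = 570.
After the shift, demand is qd = 2153 - 3p and supply is qs = 4p - 838.
Clearing the new market: 2153 - 3p = 4p - 838, so p = 2991/7 ≈ 427.2857 and q = 6098/7 ≈ 871.1429.
%Δp = (427.2857 − 406) / 406 × 100 = +5.24%.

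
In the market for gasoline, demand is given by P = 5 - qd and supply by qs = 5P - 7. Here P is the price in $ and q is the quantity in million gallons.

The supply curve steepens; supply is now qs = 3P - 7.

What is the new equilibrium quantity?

Solve the original market: 5 - P = 5P - 7, hence P = 2 and q = 3.
After the shift, demand is qd = 5 - P and supply is qs = 3P - 7.
New equilibrium: 5 - P = 3P - 7 ⇒ 12 = 4P ⇒ P = 3, q = 2.

2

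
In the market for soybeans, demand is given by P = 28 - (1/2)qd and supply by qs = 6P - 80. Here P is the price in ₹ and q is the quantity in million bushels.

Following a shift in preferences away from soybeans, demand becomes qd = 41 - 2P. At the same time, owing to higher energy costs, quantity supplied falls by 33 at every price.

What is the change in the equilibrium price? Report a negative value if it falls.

Initially, 56 - 2P = 6P - 80, so 136 = 8P and P = 17, q = 22.
The new curves are qd = 41 - 2P (demand) and qs = 6P - 113 (supply).
Equate the new curves: 41 - 2P = 6P - 113, giving 154 = 8P, P = 19.25, q = 2.5.
ΔP = 19.25 − 17 = +2.25.

+2.25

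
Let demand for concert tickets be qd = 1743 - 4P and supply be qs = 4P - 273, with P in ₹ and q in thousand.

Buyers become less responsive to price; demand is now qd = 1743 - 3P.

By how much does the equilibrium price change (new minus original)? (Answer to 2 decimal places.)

Solve the original market: 1743 - 4P = 4P - 273, hence P = 252 and q = 735.
The shock moves the curves to qd = 1743 - 3P and qs = 4P - 273.
Setting them equal: 1743 - 3P = 4P - 273 → 2016 = 7P, so P = 288 and q = 879.
ΔP = 288 − 252 = +36.00.

+36.00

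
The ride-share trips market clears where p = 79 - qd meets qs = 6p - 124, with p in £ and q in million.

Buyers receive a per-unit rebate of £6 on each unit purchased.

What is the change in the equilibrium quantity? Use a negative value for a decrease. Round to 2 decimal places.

Original equilibrium: 79 - p = 6p - 124 gives 203 = 7p, so p = 29 and q = 50.
Since buyers' out-of-pocket price is the market price minus the rebate, the effective demand curve becomes qd = 85 - p.
New equilibrium: 85 - p = 6p - 124 ⇒ 209 = 7p ⇒ p = 209/7 ≈ 29.8571, q = 386/7 ≈ 55.1429.
Δq = 55.1429 − 50 = +5.14.

+5.14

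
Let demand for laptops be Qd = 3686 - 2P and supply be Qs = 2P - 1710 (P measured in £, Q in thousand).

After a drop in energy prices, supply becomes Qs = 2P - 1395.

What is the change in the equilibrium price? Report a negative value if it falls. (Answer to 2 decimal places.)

Original equilibrium: 3686 - 2P = 2P - 1710 gives 5396 = 4P, so P = 1349 and Q = 988.
With the change applied: demand Qd = 3686 - 2P, supply Qs = 2P - 1395.
New equilibrium: 3686 - 2P = 2P - 1395 ⇒ 5081 = 4P ⇒ P = 1270.25, Q = 1145.5.
ΔP = 1270.25 − 1349 = -78.75.

-78.75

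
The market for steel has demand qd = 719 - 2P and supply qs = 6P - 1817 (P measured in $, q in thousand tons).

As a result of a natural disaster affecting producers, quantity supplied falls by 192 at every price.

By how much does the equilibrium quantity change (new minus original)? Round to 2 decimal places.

-48.00

Original equilibrium: 719 - 2P = 6P - 1817 gives 2536 = 8P, so P = 317 and q = 85.
After the shift, demand is qd = 719 - 2P and supply is qs = 6P - 2009.
Setting them equal: 719 - 2P = 6P - 2009 → 2728 = 8P, so P = 341 and q = 37.
Δq = 37 − 85 = -48.00.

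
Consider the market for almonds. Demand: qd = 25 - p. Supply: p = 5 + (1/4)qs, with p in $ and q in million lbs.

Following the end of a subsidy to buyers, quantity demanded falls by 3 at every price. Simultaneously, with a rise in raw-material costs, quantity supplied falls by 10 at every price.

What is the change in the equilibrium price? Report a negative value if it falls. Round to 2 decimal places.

+1.40

Initially, 25 - p = 4p - 20, so 45 = 5p and p = 9, q = 16.
After the shift, demand is qd = 22 - p and supply is qs = 4p - 30.
New equilibrium: 22 - p = 4p - 30 ⇒ 52 = 5p ⇒ p = 10.4, q = 11.6.
Δp = 10.4 − 9 = +1.40.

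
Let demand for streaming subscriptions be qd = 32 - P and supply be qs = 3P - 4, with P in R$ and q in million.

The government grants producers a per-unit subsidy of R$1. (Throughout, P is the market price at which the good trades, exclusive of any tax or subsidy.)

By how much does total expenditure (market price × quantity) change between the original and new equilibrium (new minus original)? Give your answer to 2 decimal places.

Original equilibrium: 32 - P = 3P - 4 gives 36 = 4P, so P = 9 and q = 23.
Since sellers receive the price plus the subsidy, the effective supply curve becomes qs = 3P - 1.
Clearing the new market: 32 - P = 3P - 1, so P = 8.25 and q = 23.75.
Expenditure moves from 9×23 = 207 to 8.25×23.75 = 195.9375; change = -11.06.

-11.06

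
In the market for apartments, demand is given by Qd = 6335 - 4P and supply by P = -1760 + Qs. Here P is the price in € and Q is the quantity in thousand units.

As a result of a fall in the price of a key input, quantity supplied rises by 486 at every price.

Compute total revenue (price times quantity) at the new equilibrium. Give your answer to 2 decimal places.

2505575.64

Initially, 6335 - 4P = P + 1760, so 4575 = 5P and P = 915, Q = 2675.
After the shift, demand is Qd = 6335 - 4P and supply is Qs = P + 2246.
Setting them equal: 6335 - 4P = P + 2246 → 4089 = 5P, so P = 817.8 and Q = 3063.8.
New expenditure = 817.8 × 3063.8 = 2505575.64.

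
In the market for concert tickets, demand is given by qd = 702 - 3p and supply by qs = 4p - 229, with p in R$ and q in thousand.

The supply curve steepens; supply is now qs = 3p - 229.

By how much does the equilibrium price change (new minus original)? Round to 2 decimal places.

+22.17

Solve the original market: 702 - 3p = 4p - 229, hence p = 133 and q = 303.
After the shift, demand is qd = 702 - 3p and supply is qs = 3p - 229.
Clearing the new market: 702 - 3p = 3p - 229, so p = 931/6 ≈ 155.1667 and q = 236.5.
Δp = 155.1667 − 133 = +22.17.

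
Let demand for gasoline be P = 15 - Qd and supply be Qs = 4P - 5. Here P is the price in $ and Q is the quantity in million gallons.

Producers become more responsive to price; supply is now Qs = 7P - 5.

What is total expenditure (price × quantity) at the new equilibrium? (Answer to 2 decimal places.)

31.25

Initially, 15 - P = 4P - 5, so 20 = 5P and P = 4, Q = 11.
The new curves are Qd = 15 - P (demand) and Qs = 7P - 5 (supply).
New equilibrium: 15 - P = 7P - 5 ⇒ 20 = 8P ⇒ P = 2.5, Q = 12.5.
New expenditure = 2.5 × 12.5 = 31.25.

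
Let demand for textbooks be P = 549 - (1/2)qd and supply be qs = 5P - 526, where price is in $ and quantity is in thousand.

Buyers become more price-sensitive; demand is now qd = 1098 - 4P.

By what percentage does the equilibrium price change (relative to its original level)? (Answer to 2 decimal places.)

-22.22

Before the shock: 1098 - 2P = 5P - 526 ⇒ 1624 = 7P ⇒ P = 232, q = 634.
After the shift, demand is qd = 1098 - 4P and supply is qs = 5P - 526.
Clearing the new market: 1098 - 4P = 5P - 526, so P = 1624/9 ≈ 180.4444 and q = 3386/9 ≈ 376.2222.
%ΔP = (180.4444 − 232) / 232 × 100 = -22.22%.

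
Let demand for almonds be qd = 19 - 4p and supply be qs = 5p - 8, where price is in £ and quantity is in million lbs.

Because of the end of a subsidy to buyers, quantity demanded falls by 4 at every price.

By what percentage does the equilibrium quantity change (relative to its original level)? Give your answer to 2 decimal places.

Before the shock: 19 - 4p = 5p - 8 ⇒ 27 = 9p ⇒ p = 3, q = 7.
The shock moves the curves to qd = 15 - 4p and qs = 5p - 8.
Clearing the new market: 15 - 4p = 5p - 8, so p = 23/9 ≈ 2.5556 and q = 43/9 ≈ 4.7778.
%Δq = (4.7778 − 7) / 7 × 100 = -31.75%.

-31.75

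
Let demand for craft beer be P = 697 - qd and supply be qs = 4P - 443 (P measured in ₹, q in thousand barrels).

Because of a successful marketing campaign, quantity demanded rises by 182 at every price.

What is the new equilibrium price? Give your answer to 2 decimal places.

Solve the original market: 697 - P = 4P - 443, hence P = 228 and q = 469.
With the change applied: demand qd = 879 - P, supply qs = 4P - 443.
New equilibrium: 879 - P = 4P - 443 ⇒ 1322 = 5P ⇒ P = 264.4, q = 614.6.

264.40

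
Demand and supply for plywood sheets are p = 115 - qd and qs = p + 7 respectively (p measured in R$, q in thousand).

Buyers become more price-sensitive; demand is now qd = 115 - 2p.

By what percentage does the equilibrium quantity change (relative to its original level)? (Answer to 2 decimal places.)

Before the shock: 115 - p = p + 7 ⇒ 108 = 2p ⇒ p = 54, q = 61.
With the change applied: demand qd = 115 - 2p, supply qs = p + 7.
Clearing the new market: 115 - 2p = p + 7, so p = 36 and q = 43.
%Δq = (43 − 61) / 61 × 100 = -29.51%.

-29.51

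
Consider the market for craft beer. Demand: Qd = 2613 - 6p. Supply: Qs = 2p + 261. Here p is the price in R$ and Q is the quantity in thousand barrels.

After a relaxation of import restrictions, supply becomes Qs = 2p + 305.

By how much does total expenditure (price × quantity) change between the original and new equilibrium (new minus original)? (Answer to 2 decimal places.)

+4851.00

Original equilibrium: 2613 - 6p = 2p + 261 gives 2352 = 8p, so p = 294 and Q = 849.
After the shift, demand is Qd = 2613 - 6p and supply is Qs = 2p + 305.
Clearing the new market: 2613 - 6p = 2p + 305, so p = 288.5 and Q = 882.
Expenditure moves from 294×849 = 249606 to 288.5×882 = 254457; change = +4851.00.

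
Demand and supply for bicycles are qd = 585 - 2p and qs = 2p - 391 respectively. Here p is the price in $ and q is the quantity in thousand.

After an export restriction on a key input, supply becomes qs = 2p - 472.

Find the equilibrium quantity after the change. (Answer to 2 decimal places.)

56.50

Original equilibrium: 585 - 2p = 2p - 391 gives 976 = 4p, so p = 244 and q = 97.
The shock moves the curves to qd = 585 - 2p and qs = 2p - 472.
Equate the new curves: 585 - 2p = 2p - 472, giving 1057 = 4p, p = 264.25, q = 56.5.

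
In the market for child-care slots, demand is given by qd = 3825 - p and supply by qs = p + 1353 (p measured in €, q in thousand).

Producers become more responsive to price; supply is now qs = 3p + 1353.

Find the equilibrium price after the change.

Solve the original market: 3825 - p = p + 1353, hence p = 1236 and q = 2589.
The new curves are qd = 3825 - p (demand) and qs = 3p + 1353 (supply).
Clearing the new market: 3825 - p = 3p + 1353, so p = 618 and q = 3207.

618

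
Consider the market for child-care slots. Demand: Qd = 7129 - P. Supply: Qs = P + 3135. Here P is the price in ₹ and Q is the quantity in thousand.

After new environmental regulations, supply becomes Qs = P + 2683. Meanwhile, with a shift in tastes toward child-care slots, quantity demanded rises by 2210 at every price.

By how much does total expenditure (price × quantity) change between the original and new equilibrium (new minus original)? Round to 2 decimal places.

Before the shock: 7129 - P = P + 3135 ⇒ 3994 = 2P ⇒ P = 1997, Q = 5132.
After the shift, demand is Qd = 9339 - P and supply is Qs = P + 2683.
Setting them equal: 9339 - P = P + 2683 → 6656 = 2P, so P = 3328 and Q = 6011.
Expenditure moves from 1997×5132 = 10248604 to 3328×6011 = 20004608; change = +9756004.00.

+9756004.00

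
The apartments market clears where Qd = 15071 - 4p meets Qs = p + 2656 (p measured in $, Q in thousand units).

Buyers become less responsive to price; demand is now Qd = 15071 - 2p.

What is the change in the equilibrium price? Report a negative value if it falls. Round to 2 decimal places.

+1655.33

Original equilibrium: 15071 - 4p = p + 2656 gives 12415 = 5p, so p = 2483 and Q = 5139.
The new curves are Qd = 15071 - 2p (demand) and Qs = p + 2656 (supply).
Clearing the new market: 15071 - 2p = p + 2656, so p = 12415/3 ≈ 4138.3333 and Q = 20383/3 ≈ 6794.3333.
Δp = 4138.3333 − 2483 = +1655.33.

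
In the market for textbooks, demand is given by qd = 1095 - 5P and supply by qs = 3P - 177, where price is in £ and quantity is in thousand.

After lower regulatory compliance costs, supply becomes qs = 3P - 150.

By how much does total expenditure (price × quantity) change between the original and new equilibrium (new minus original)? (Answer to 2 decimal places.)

Before the shock: 1095 - 5P = 3P - 177 ⇒ 1272 = 8P ⇒ P = 159, q = 300.
The new curves are qd = 1095 - 5P (demand) and qs = 3P - 150 (supply).
Equate the new curves: 1095 - 5P = 3P - 150, giving 1245 = 8P, P = 155.625, q = 316.875.
Expenditure moves from 159×300 = 47700 to 155.625×316.875 = 49313.671875; change = +1613.67.

+1613.67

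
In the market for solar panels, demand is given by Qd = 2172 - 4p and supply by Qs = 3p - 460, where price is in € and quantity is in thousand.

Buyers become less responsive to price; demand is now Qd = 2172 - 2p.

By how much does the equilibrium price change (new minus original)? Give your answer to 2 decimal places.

Initially, 2172 - 4p = 3p - 460, so 2632 = 7p and p = 376, Q = 668.
After the shift, demand is Qd = 2172 - 2p and supply is Qs = 3p - 460.
Clearing the new market: 2172 - 2p = 3p - 460, so p = 526.4 and Q = 1119.2.
Δp = 526.4 − 376 = +150.40.

+150.40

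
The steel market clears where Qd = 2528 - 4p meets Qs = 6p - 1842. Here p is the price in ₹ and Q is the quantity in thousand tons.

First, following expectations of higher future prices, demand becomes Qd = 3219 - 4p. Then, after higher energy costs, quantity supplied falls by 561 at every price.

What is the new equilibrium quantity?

970.2

Original equilibrium: 2528 - 4p = 6p - 1842 gives 4370 = 10p, so p = 437 and Q = 780.
After the shift, demand is Qd = 3219 - 4p and supply is Qs = 6p - 2403.
Clearing the new market: 3219 - 4p = 6p - 2403, so p = 562.2 and Q = 970.2.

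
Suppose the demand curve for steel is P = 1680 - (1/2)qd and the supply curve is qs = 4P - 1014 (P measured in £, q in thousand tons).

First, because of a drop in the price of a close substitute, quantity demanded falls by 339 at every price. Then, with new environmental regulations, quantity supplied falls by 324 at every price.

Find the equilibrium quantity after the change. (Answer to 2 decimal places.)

Initially, 3360 - 2P = 4P - 1014, so 4374 = 6P and P = 729, q = 1902.
After the shift, demand is qd = 3021 - 2P and supply is qs = 4P - 1338.
Equate the new curves: 3021 - 2P = 4P - 1338, giving 4359 = 6P, P = 726.5, q = 1568.

1568.00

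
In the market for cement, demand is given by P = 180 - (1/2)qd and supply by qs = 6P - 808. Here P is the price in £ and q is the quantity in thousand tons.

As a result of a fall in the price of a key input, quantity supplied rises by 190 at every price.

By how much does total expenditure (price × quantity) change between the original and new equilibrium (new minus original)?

+4191.875

Initially, 360 - 2P = 6P - 808, so 1168 = 8P and P = 146, q = 68.
The shock moves the curves to qd = 360 - 2P and qs = 6P - 618.
Setting them equal: 360 - 2P = 6P - 618 → 978 = 8P, so P = 122.25 and q = 115.5.
Expenditure moves from 146×68 = 9928 to 122.25×115.5 = 14119.875; change = +4191.875.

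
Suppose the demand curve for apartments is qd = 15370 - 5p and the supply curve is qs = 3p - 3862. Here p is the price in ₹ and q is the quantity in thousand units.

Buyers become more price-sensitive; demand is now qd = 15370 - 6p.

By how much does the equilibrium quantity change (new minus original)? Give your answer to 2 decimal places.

Original equilibrium: 15370 - 5p = 3p - 3862 gives 19232 = 8p, so p = 2404 and q = 3350.
The new curves are qd = 15370 - 6p (demand) and qs = 3p - 3862 (supply).
Equate the new curves: 15370 - 6p = 3p - 3862, giving 19232 = 9p, p = 19232/9 ≈ 2136.8889, q = 7646/3 ≈ 2548.6667.
Δq = 2548.6667 − 3350 = -801.33.

-801.33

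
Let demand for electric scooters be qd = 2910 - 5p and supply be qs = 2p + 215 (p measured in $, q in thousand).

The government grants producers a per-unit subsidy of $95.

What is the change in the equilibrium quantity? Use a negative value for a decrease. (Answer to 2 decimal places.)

Original equilibrium: 2910 - 5p = 2p + 215 gives 2695 = 7p, so p = 385 and q = 985.
Since sellers receive the price plus the subsidy, the effective supply curve becomes qs = 2p + 405.
Setting them equal: 2910 - 5p = 2p + 405 → 2505 = 7p, so p = 2505/7 ≈ 357.8571 and q = 7845/7 ≈ 1120.7143.
Δq = 1120.7143 − 985 = +135.71.

+135.71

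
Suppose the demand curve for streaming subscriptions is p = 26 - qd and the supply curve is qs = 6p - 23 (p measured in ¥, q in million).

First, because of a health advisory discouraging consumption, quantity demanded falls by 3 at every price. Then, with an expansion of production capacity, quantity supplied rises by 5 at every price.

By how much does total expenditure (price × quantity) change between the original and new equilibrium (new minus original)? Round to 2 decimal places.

-32.59

Original equilibrium: 26 - p = 6p - 23 gives 49 = 7p, so p = 7 and q = 19.
The shock moves the curves to qd = 23 - p and qs = 6p - 18.
Clearing the new market: 23 - p = 6p - 18, so p = 41/7 ≈ 5.8571 and q = 120/7 ≈ 17.1429.
Expenditure moves from 7×19 = 133 to 5.8571×17.1429 = 100.4082; change = -32.59.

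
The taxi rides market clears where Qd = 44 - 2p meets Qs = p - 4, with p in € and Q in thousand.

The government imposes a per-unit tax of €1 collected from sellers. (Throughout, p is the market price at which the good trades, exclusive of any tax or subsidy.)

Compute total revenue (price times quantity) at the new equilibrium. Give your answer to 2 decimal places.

185.11

Before the shock: 44 - 2p = p - 4 ⇒ 48 = 3p ⇒ p = 16, Q = 12.
Since sellers keep the price net of the tax, the effective supply curve becomes Qs = p - 5.
Equate the new curves: 44 - 2p = p - 5, giving 49 = 3p, p = 49/3 ≈ 16.3333, Q = 34/3 ≈ 11.3333.
New expenditure = 16.3333 × 11.3333 = 185.11.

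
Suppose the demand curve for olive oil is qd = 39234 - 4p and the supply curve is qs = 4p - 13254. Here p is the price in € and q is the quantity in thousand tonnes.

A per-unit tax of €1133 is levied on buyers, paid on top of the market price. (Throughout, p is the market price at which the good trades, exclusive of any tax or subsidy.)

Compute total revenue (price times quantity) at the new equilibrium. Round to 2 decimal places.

64285018.00

Before the shock: 39234 - 4p = 4p - 13254 ⇒ 52488 = 8p ⇒ p = 6561, q = 12990.
Since buyers pay the price plus the tax, the effective demand curve becomes qd = 34702 - 4p.
New equilibrium: 34702 - 4p = 4p - 13254 ⇒ 47956 = 8p ⇒ p = 5994.5, q = 10724.
New expenditure = 5994.5 × 10724 = 64285018.00.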